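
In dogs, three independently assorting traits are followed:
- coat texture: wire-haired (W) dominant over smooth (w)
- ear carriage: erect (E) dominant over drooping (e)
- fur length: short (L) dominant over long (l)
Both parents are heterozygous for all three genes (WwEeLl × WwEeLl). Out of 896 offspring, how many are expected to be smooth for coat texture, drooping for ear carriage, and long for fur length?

Trihybrid cross: WwEeLl × WwEeLl
Each trait segregates independently with a 3:1 phenotypic ratio, so each gene contributes 3/4 (dominant) or 1/4 (recessive).
Target: smooth (coat texture), drooping (ear carriage), long (fur length)
Probability = product of independent per-trait probabilities
= 1/4 × 1/4 × 1/4 = 1/64
Expected count = 1/64 × 896 = 14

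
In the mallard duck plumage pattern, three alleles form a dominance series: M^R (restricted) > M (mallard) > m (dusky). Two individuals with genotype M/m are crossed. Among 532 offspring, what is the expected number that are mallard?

Cross: M/m × M/m
Allele dominance: M^R > M > m
Offspring genotypes: 1 M/M, 2 M/m, 1 m/m
Phenotype counts: 3 mallard, 1 dusky
mallard: 3 out of 4 → fraction 3/4
Expected count = 3/4 × 532 = 399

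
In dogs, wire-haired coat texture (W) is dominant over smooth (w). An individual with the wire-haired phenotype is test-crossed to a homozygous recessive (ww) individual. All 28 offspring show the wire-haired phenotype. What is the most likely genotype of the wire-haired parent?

Test cross: ? × ww
All offspring are wire-haired.
If the unknown parent were heterozygous (Ww), about half of 28 offspring would be smooth; none are. The unknown parent is most likely homozygous dominant (WW).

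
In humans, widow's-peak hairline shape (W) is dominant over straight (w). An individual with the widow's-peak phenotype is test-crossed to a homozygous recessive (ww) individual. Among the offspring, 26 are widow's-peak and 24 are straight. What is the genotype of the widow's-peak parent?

Test cross: ? × ww
Offspring: 26 widow's-peak, 24 straight — approximately 1:1.
A 1:1 ratio in a test cross indicates the unknown parent is heterozygous (Ww).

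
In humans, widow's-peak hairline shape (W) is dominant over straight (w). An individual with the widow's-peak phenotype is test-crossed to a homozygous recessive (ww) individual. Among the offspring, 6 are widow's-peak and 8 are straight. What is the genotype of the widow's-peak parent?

Test cross: ? × ww
Offspring: 6 widow's-peak, 8 straight — approximately 1:1.
A 1:1 ratio in a test cross indicates the unknown parent is heterozygous (Ww).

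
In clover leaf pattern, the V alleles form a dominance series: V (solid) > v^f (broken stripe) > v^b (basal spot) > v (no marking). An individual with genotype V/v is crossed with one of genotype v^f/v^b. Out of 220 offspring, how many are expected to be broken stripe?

Cross: V/v × v^f/v^b
Allele dominance: V > v^f > v^b > v
Offspring genotypes: 1 V/v^f, 1 V/v^b, 1 v^f/v, 1 v^b/v
Phenotype counts: 2 solid, 1 broken stripe, 1 basal spot
broken stripe: 1 out of 4 → fraction 1/4
Expected count = 1/4 × 220 = 55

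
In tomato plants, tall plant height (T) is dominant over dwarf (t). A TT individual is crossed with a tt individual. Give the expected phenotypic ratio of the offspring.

Punnett square for TT × tt:
Offspring genotypes: 4 Tt
tall: 4, dwarf: 0
Ratio: all tall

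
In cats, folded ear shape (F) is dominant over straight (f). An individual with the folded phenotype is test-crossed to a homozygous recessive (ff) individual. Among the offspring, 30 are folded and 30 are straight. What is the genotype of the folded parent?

Test cross: ? × ff
Offspring: 30 folded, 30 straight — approximately 1:1.
A 1:1 ratio in a test cross indicates the unknown parent is heterozygous (Ff).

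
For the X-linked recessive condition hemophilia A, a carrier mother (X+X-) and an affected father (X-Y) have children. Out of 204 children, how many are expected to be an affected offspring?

Cross: X+X- × X-Y
Offspring: 1 X+X-, 1 X+Y, 1 X-X-, 1 X-Y
Probability of an affected offspring: 2/4 = 1/2
Expected count = 1/2 × 204 = 102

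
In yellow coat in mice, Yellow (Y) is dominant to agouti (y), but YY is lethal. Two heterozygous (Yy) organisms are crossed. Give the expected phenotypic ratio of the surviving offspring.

Cross: Yy × Yy
Punnett square offspring (before lethality): 1 YY, 2 Yy, 1 yy
The YY genotype is lethal (embryos die); surviving offspring: 2 Yy, 1 yy
Ratio: 2 yellow : 1 agouti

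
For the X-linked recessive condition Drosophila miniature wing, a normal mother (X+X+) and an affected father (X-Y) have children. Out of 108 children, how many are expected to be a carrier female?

Cross: X+X+ × X-Y
Offspring: 2 X+X-, 2 X+Y
Probability of a carrier female: 2/4 = 1/2
Expected count = 1/2 × 108 = 54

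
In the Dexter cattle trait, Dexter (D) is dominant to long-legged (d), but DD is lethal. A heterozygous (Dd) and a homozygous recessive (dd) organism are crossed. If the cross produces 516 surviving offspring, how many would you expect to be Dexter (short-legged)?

Cross: Dd × dd
Punnett square offspring (before lethality): 2 Dd, 2 dd
No DD offspring are produced in this cross.
Dexter (short-legged): 2 out of 4 → fraction 1/2
Expected count = 1/2 × 516 = 258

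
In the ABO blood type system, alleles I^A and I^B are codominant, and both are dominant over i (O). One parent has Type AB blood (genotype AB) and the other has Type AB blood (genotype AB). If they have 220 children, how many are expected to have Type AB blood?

Cross: AB × AB
Possible offspring genotypes: 1 AA, 2 AB, 1 BB
Blood type counts: 1 Type A, 2 Type AB, 1 Type B
Probability of Type AB: 2/4 = 1/2
Expected count = 1/2 × 220 = 110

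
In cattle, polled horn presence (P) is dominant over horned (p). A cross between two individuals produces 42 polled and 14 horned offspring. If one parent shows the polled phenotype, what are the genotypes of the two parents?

Observed offspring: 42 polled, 14 horned
The observed ratio simplifies to 3:1. Horned (pp) offspring appear, so each parent must contribute one p allele. The parent stated to show polled carries P, so it is Pp. The other parent is then either Pp or pp: Pp × pp would give a 1:1 split, whereas Pp × Pp gives 3:1 — matching the data. So both parents are heterozygous (Pp × Pp).
Parent genotypes: Pp × Pp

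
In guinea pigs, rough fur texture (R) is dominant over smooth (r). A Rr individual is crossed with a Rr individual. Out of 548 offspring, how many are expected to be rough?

Punnett square for Rr × Rr:
Offspring genotypes: 1 RR, 2 Rr, 1 rr
rough: 3, smooth: 1
rough: 3 out of 4 → fraction 3/4
Expected count = 3/4 × 548 = 411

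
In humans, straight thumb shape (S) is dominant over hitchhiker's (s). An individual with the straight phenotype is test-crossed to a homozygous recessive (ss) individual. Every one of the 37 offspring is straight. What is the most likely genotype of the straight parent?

Test cross: ? × ss
All offspring are straight.
If the unknown parent were heterozygous (Ss), about half of 37 offspring would be hitchhiker's; none are. The unknown parent is most likely homozygous dominant (SS).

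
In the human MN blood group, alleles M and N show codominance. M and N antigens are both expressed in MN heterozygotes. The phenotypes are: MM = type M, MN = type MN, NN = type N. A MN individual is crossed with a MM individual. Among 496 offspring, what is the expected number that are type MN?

Punnett square for MN × MM:
Offspring genotypes: 2 MM, 2 MN
Phenotype counts: 2 type M, 2 type MN
type MN: 2 out of 4 → fraction 1/2
Expected count = 1/2 × 496 = 248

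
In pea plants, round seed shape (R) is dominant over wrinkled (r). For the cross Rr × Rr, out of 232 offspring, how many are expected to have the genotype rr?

Punnett square for Rr × Rr:
Offspring genotypes: 1 RR, 2 Rr, 1 rr
Total offspring: 4
Count with target: 1
Probability: 1/4
Expected count = 1/4 × 232 = 58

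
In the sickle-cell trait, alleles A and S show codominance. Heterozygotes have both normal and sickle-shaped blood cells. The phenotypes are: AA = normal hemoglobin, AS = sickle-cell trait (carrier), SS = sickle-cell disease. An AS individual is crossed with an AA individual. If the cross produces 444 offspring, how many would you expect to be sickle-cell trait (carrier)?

Punnett square for AS × AA:
Offspring genotypes: 2 AA, 2 AS
Phenotype counts: 2 normal hemoglobin, 2 sickle-cell trait (carrier)
sickle-cell trait (carrier): 2 out of 4 → fraction 1/2
Expected count = 1/2 × 444 = 222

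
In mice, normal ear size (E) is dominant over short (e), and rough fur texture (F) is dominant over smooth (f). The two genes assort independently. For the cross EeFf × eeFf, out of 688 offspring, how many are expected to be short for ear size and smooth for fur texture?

Dihybrid cross EeFf × eeFf — consider each gene separately:
ear size: Ee × ee → 2 Ee, 2 ee → 2 E_ : 2 ee (out of 4)
fur texture: Ff × Ff → 1 FF, 2 Ff, 1 ff → 3 F_ : 1 ff (out of 4)
Looking for: short (ee) and smooth (ff)
P(short) = 2/4, P(smooth) = 1/4
P(both) = 2/4 × 1/4 = 2/16 = 1/8
Expected count = 1/8 × 688 = 86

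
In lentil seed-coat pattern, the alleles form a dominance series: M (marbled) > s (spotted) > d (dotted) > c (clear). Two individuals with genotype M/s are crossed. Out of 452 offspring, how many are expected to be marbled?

Cross: M/s × M/s
Allele dominance: M > s > d > c
Offspring genotypes: 1 M/M, 2 M/s, 1 s/s
Phenotype counts: 3 marbled, 1 spotted
marbled: 3 out of 4 → fraction 3/4
Expected count = 3/4 × 452 = 339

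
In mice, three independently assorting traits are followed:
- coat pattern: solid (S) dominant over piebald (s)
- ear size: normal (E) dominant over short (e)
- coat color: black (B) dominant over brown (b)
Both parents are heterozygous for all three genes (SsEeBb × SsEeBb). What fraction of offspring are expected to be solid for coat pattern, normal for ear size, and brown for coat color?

Trihybrid cross: SsEeBb × SsEeBb
Each trait segregates independently with a 3:1 phenotypic ratio, so each gene contributes 3/4 (dominant) or 1/4 (recessive).
Target: solid (coat pattern), normal (ear size), brown (coat color)
Probability = product of independent per-trait probabilities
= 3/4 × 3/4 × 1/4 = 9/64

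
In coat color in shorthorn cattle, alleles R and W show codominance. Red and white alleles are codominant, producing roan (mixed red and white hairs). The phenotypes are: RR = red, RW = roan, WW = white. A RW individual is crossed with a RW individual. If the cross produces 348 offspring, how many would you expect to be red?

Punnett square for RW × RW:
Offspring genotypes: 1 RR, 2 RW, 1 WW
Phenotype counts: 1 red, 2 roan, 1 white
red: 1 out of 4 → fraction 1/4
Expected count = 1/4 × 348 = 87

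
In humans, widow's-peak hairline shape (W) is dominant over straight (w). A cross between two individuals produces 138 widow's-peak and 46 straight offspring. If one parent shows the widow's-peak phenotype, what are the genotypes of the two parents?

Observed offspring: 138 widow's-peak, 46 straight
The observed ratio simplifies to 3:1. Straight (ww) offspring appear, so each parent must contribute one w allele. The parent stated to show widow's-peak carries W, so it is Ww. The other parent is then either Ww or ww: Ww × ww would give a 1:1 split, whereas Ww × Ww gives 3:1 — matching the data. So both parents are heterozygous (Ww × Ww).
Parent genotypes: Ww × Ww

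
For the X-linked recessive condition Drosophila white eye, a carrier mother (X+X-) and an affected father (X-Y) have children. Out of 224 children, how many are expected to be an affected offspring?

Cross: X+X- × X-Y
Offspring: 1 X+X-, 1 X+Y, 1 X-X-, 1 X-Y
Probability of an affected offspring: 2/4 = 1/2
Expected count = 1/2 × 224 = 112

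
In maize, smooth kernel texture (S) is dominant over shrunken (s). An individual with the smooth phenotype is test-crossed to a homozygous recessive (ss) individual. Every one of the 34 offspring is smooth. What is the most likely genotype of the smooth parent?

Test cross: ? × ss
All offspring are smooth.
If the unknown parent were heterozygous (Ss), about half of 34 offspring would be shrunken; none are. The unknown parent is most likely homozygous dominant (SS).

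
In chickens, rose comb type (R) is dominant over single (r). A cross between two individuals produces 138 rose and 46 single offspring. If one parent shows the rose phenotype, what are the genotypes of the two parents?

Observed offspring: 138 rose, 46 single
The observed ratio simplifies to 3:1. Single (rr) offspring appear, so each parent must contribute one r allele. The parent stated to show rose carries R, so it is Rr. The other parent is then either Rr or rr: Rr × rr would give a 1:1 split, whereas Rr × Rr gives 3:1 — matching the data. So both parents are heterozygous (Rr × Rr).
Parent genotypes: Rr × Rr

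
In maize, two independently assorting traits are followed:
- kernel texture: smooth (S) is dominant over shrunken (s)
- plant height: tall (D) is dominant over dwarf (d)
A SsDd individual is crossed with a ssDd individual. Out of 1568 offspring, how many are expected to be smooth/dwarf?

Dihybrid cross SsDd × ssDd — consider each gene separately:
kernel texture: Ss × ss → 2 Ss, 2 ss → 2 S_ : 2 ss (out of 4)
plant height: Dd × Dd → 1 DD, 2 Dd, 1 dd → 3 D_ : 1 dd (out of 4)
Combine (counts out of 4 × 4 = 16): smooth/tall (S_D_) = 2×3 = 6; smooth/dwarf (S_dd) = 2×1 = 2; shrunken/tall (ssD_) = 2×3 = 6; shrunken/dwarf (ssdd) = 2×1 = 2
Phenotype counts (out of 16): 6 smooth/tall, 2 smooth/dwarf, 6 shrunken/tall, 2 shrunken/dwarf
smooth/dwarf: 2 out of 16 → fraction 1/8
Expected count = 1/8 × 1568 = 196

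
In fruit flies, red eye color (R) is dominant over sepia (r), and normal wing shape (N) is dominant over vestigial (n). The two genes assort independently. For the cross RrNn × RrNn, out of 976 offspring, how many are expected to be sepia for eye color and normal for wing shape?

Dihybrid cross RrNn × RrNn — consider each gene separately:
eye color: Rr × Rr → 1 RR, 2 Rr, 1 rr → 3 R_ : 1 rr (out of 4)
wing shape: Nn × Nn → 1 NN, 2 Nn, 1 nn → 3 N_ : 1 nn (out of 4)
Looking for: sepia (rr) and normal (N_)
P(sepia) = 1/4, P(normal) = 3/4
P(both) = 1/4 × 3/4 = 3/16
Expected count = 3/16 × 976 = 183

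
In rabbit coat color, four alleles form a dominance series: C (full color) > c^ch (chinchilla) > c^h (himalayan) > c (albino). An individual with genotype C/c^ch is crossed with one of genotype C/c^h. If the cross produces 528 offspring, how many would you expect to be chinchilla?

Cross: C/c^ch × C/c^h
Allele dominance: C > c^ch > c^h > c
Offspring genotypes: 1 C/C, 1 C/c^h, 1 C/c^ch, 1 c^ch/c^h
Phenotype counts: 3 full color, 1 chinchilla
chinchilla: 1 out of 4 → fraction 1/4
Expected count = 1/4 × 528 = 132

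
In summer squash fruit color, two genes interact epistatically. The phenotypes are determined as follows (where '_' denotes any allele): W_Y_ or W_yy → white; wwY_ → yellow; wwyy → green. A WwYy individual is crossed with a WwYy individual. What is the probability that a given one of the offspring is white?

Cross: WwYy × WwYy — consider each gene separately:
W gene: Ww × Ww → 1 WW, 2 Ww, 1 ww → 3 W_ : 1 ww (out of 4)
Y gene: Yy × Yy → 1 YY, 2 Yy, 1 yy → 3 Y_ : 1 yy (out of 4)
Genotype classes (out of 4 × 4 = 16): W_Y_ = 3×3 = 9; W_yy = 3×1 = 3; wwY_ = 1×3 = 3; wwyy = 1×1 = 1
Apply the phenotype rules: W_Y_ (9) + W_yy (3) → white; wwY_ (3) → yellow; wwyy (1) → green
Phenotype counts (out of 16): 12 white, 3 yellow, 1 green
white: 12 out of 16
Probability: 12/16 = 3/4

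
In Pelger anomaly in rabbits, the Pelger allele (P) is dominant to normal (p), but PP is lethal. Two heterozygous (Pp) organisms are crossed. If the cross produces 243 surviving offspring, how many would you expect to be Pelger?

Cross: Pp × Pp
Punnett square offspring (before lethality): 1 PP, 2 Pp, 1 pp
The PP genotype is lethal (embryos die); surviving offspring: 2 Pp, 1 pp
Pelger: 2 out of 3 → fraction 2/3
Expected count = 2/3 × 243 = 162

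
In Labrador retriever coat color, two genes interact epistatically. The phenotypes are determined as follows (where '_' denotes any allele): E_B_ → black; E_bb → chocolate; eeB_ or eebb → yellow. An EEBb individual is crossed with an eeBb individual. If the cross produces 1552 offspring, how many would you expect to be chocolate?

Cross: EEBb × eeBb — consider each gene separately:
E gene: EE × ee → 4 Ee → 4 E_ (out of 4)
B gene: Bb × Bb → 1 BB, 2 Bb, 1 bb → 3 B_ : 1 bb (out of 4)
Genotype classes (out of 4 × 4 = 16): E_B_ = 4×3 = 12; E_bb = 4×1 = 4
Apply the phenotype rules: E_B_ (12) → black; E_bb (4) → chocolate
Phenotype counts (out of 16): 12 black, 4 chocolate
chocolate: 4 out of 16 → fraction 1/4
Expected count = 1/4 × 1552 = 388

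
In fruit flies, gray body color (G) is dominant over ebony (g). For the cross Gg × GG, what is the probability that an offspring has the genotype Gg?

Punnett square for Gg × GG:
Offspring genotypes: 2 GG, 2 Gg
Total offspring: 4
Count with target: 2
Probability: 2/4 = 1/2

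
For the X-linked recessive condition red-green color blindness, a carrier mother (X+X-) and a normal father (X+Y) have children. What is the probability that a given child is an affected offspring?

Cross: X+X- × X+Y
Offspring: 1 X+X+, 1 X+Y, 1 X+X-, 1 X-Y
Probability of an affected offspring: 1/4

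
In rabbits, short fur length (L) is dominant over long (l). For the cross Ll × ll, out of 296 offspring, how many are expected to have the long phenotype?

Punnett square for Ll × ll:
Offspring genotypes: 2 Ll, 2 ll
Total offspring: 4
Count with target: 2
Probability: 2/4 = 1/2
Expected count = 1/2 × 296 = 148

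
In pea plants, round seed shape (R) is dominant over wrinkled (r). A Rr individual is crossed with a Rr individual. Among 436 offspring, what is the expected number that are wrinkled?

Punnett square for Rr × Rr:
Offspring genotypes: 1 RR, 2 Rr, 1 rr
round: 3, wrinkled: 1
wrinkled: 1 out of 4 → fraction 1/4
Expected count = 1/4 × 436 = 109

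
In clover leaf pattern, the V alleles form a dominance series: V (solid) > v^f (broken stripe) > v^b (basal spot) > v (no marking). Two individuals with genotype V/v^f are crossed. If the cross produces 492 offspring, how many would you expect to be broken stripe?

Cross: V/v^f × V/v^f
Allele dominance: V > v^f > v^b > v
Offspring genotypes: 1 V/V, 2 V/v^f, 1 v^f/v^f
Phenotype counts: 3 solid, 1 broken stripe
broken stripe: 1 out of 4 → fraction 1/4
Expected count = 1/4 × 492 = 123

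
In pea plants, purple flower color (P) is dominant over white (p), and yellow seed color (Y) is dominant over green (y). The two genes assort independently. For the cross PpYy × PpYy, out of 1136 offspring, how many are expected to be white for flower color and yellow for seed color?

Dihybrid cross PpYy × PpYy — consider each gene separately:
flower color: Pp × Pp → 1 PP, 2 Pp, 1 pp → 3 P_ : 1 pp (out of 4)
seed color: Yy × Yy → 1 YY, 2 Yy, 1 yy → 3 Y_ : 1 yy (out of 4)
Looking for: white (pp) and yellow (Y_)
P(white) = 1/4, P(yellow) = 3/4
P(both) = 1/4 × 3/4 = 3/16
Expected count = 3/16 × 1136 = 213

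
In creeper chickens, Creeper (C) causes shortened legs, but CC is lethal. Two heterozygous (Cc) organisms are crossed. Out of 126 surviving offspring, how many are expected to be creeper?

Cross: Cc × Cc
Punnett square offspring (before lethality): 1 CC, 2 Cc, 1 cc
The CC genotype is lethal (embryos die); surviving offspring: 2 Cc, 1 cc
creeper: 2 out of 3 → fraction 2/3
Expected count = 2/3 × 126 = 84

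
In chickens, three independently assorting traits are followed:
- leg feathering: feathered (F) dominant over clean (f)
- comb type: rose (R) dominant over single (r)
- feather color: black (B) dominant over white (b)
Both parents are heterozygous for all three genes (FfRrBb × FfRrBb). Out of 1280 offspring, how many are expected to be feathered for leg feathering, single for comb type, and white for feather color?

Trihybrid cross: FfRrBb × FfRrBb
Each trait segregates independently with a 3:1 phenotypic ratio, so each gene contributes 3/4 (dominant) or 1/4 (recessive).
Target: feathered (leg feathering), single (comb type), white (feather color)
Probability = product of independent per-trait probabilities
= 3/4 × 1/4 × 1/4 = 3/64
Expected count = 3/64 × 1280 = 60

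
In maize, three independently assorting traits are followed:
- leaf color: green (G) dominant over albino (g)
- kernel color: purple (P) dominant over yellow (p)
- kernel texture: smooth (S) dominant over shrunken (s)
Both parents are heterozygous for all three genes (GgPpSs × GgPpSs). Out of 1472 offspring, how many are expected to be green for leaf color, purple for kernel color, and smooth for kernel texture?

Trihybrid cross: GgPpSs × GgPpSs
Each trait segregates independently with a 3:1 phenotypic ratio, so each gene contributes 3/4 (dominant) or 1/4 (recessive).
Target: green (leaf color), purple (kernel color), smooth (kernel texture)
Probability = product of independent per-trait probabilities
= 3/4 × 3/4 × 3/4 = 27/64
Expected count = 27/64 × 1472 = 621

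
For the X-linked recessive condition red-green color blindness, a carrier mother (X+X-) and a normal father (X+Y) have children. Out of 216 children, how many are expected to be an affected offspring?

Cross: X+X- × X+Y
Offspring: 1 X+X+, 1 X+Y, 1 X+X-, 1 X-Y
Probability of an affected offspring: 1/4
Expected count = 1/4 × 216 = 54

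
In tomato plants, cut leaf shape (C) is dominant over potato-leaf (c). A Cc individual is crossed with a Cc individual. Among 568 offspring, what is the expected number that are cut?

Punnett square for Cc × Cc:
Offspring genotypes: 1 CC, 2 Cc, 1 cc
cut: 3, potato-leaf: 1
cut: 3 out of 4 → fraction 3/4
Expected count = 3/4 × 568 = 426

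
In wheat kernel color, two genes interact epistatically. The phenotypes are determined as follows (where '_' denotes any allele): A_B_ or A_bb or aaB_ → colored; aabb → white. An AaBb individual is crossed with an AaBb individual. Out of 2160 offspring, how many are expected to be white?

Cross: AaBb × AaBb — consider each gene separately:
A gene: Aa × Aa → 1 AA, 2 Aa, 1 aa → 3 A_ : 1 aa (out of 4)
B gene: Bb × Bb → 1 BB, 2 Bb, 1 bb → 3 B_ : 1 bb (out of 4)
Genotype classes (out of 4 × 4 = 16): A_B_ = 3×3 = 9; A_bb = 3×1 = 3; aaB_ = 1×3 = 3; aabb = 1×1 = 1
Apply the phenotype rules: A_B_ (9) + A_bb (3) + aaB_ (3) → colored; aabb (1) → white
Phenotype counts (out of 16): 15 colored, 1 white
white: 1 out of 16 → fraction 1/16
Expected count = 1/16 × 2160 = 135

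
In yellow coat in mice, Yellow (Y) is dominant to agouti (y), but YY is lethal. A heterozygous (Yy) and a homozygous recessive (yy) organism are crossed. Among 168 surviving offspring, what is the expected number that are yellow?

Cross: Yy × yy
Punnett square offspring (before lethality): 2 Yy, 2 yy
No YY offspring are produced in this cross.
yellow: 2 out of 4 → fraction 1/2
Expected count = 1/2 × 168 = 84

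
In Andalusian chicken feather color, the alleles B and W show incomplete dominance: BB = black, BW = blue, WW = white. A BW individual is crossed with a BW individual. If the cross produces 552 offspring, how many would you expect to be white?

Punnett square for BW × BW:
Offspring genotypes: 1 BB, 2 BW, 1 WW
Phenotype counts: 1 black, 2 blue, 1 white
white: 1 out of 4 → fraction 1/4
Expected count = 1/4 × 552 = 138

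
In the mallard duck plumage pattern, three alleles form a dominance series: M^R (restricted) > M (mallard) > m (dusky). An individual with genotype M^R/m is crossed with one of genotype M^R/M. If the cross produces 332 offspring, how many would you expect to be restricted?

Cross: M^R/m × M^R/M
Allele dominance: M^R > M > m
Offspring genotypes: 1 M^R/M^R, 1 M^R/M, 1 M^R/m, 1 M/m
Phenotype counts: 3 restricted, 1 mallard
restricted: 3 out of 4 → fraction 3/4
Expected count = 3/4 × 332 = 249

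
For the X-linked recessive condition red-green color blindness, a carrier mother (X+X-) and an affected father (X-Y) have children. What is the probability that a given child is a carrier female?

Cross: X+X- × X-Y
Offspring: 1 X+X-, 1 X+Y, 1 X-X-, 1 X-Y
Probability of a carrier female: 1/4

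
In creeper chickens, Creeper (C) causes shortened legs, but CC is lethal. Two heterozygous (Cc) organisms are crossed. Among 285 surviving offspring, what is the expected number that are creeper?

Cross: Cc × Cc
Punnett square offspring (before lethality): 1 CC, 2 Cc, 1 cc
The CC genotype is lethal (embryos die); surviving offspring: 2 Cc, 1 cc
creeper: 2 out of 3 → fraction 2/3
Expected count = 2/3 × 285 = 190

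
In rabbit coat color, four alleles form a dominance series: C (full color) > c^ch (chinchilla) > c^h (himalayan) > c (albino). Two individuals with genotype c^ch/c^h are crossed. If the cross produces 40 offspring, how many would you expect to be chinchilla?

Cross: c^ch/c^h × c^ch/c^h
Allele dominance: C > c^ch > c^h > c
Offspring genotypes: 1 c^ch/c^ch, 2 c^ch/c^h, 1 c^h/c^h
Phenotype counts: 3 chinchilla, 1 himalayan
chinchilla: 3 out of 4 → fraction 3/4
Expected count = 3/4 × 40 = 30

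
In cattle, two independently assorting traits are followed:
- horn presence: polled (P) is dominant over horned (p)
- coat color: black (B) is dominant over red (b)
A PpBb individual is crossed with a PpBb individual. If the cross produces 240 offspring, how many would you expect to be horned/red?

Dihybrid cross PpBb × PpBb — consider each gene separately:
horn presence: Pp × Pp → 1 PP, 2 Pp, 1 pp → 3 P_ : 1 pp (out of 4)
coat color: Bb × Bb → 1 BB, 2 Bb, 1 bb → 3 B_ : 1 bb (out of 4)
Combine (counts out of 4 × 4 = 16): polled/black (P_B_) = 3×3 = 9; polled/red (P_bb) = 3×1 = 3; horned/black (ppB_) = 1×3 = 3; horned/red (ppbb) = 1×1 = 1
Phenotype counts (out of 16): 9 polled/black, 3 polled/red, 3 horned/black, 1 horned/red
horned/red: 1 out of 16 → fraction 1/16
Expected count = 1/16 × 240 = 15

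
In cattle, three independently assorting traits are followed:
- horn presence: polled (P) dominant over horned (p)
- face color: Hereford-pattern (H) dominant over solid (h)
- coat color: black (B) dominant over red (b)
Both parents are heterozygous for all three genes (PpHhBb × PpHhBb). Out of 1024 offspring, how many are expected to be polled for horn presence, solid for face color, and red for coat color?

Trihybrid cross: PpHhBb × PpHhBb
Each trait segregates independently with a 3:1 phenotypic ratio, so each gene contributes 3/4 (dominant) or 1/4 (recessive).
Target: polled (horn presence), solid (face color), red (coat color)
Probability = product of independent per-trait probabilities
= 3/4 × 1/4 × 1/4 = 3/64
Expected count = 3/64 × 1024 = 48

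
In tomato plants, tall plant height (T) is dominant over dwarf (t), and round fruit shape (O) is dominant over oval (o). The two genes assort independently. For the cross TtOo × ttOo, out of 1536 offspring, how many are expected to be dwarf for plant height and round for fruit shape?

Dihybrid cross TtOo × ttOo — consider each gene separately:
plant height: Tt × tt → 2 Tt, 2 tt → 2 T_ : 2 tt (out of 4)
fruit shape: Oo × Oo → 1 OO, 2 Oo, 1 oo → 3 O_ : 1 oo (out of 4)
Looking for: dwarf (tt) and round (O_)
P(dwarf) = 2/4, P(round) = 3/4
P(both) = 2/4 × 3/4 = 6/16 = 3/8
Expected count = 3/8 × 1536 = 576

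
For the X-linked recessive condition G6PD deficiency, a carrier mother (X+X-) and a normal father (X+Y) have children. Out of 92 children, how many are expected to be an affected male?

Cross: X+X- × X+Y
Offspring: 1 X+X+, 1 X+Y, 1 X+X-, 1 X-Y
Probability of an affected male: 1/4
Expected count = 1/4 × 92 = 23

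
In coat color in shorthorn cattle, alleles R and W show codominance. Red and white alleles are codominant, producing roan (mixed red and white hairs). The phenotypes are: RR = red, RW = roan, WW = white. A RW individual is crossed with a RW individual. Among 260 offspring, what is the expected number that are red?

Punnett square for RW × RW:
Offspring genotypes: 1 RR, 2 RW, 1 WW
Phenotype counts: 1 red, 2 roan, 1 white
red: 1 out of 4 → fraction 1/4
Expected count = 1/4 × 260 = 65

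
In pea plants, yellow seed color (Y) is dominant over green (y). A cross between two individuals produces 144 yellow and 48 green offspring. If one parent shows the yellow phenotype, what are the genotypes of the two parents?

Observed offspring: 144 yellow, 48 green
The observed ratio simplifies to 3:1. Green (yy) offspring appear, so each parent must contribute one y allele. The parent stated to show yellow carries Y, so it is Yy. The other parent is then either Yy or yy: Yy × yy would give a 1:1 split, whereas Yy × Yy gives 3:1 — matching the data. So both parents are heterozygous (Yy × Yy).
Parent genotypes: Yy × Yy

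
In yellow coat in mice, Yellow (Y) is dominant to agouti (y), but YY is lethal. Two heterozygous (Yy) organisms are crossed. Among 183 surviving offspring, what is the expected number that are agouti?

Cross: Yy × Yy
Punnett square offspring (before lethality): 1 YY, 2 Yy, 1 yy
The YY genotype is lethal (embryos die); surviving offspring: 2 Yy, 1 yy
agouti: 1 out of 3 → fraction 1/3
Expected count = 1/3 × 183 = 61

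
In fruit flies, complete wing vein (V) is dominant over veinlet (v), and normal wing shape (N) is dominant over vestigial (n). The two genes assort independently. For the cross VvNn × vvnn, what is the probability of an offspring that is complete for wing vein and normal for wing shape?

Dihybrid cross VvNn × vvnn — consider each gene separately:
wing vein: Vv × vv → 2 Vv, 2 vv → 2 V_ : 2 vv (out of 4)
wing shape: Nn × nn → 2 Nn, 2 nn → 2 N_ : 2 nn (out of 4)
Looking for: complete (V_) and normal (N_)
P(complete) = 2/4, P(normal) = 2/4
P(both) = 2/4 × 2/4 = 4/16 = 1/4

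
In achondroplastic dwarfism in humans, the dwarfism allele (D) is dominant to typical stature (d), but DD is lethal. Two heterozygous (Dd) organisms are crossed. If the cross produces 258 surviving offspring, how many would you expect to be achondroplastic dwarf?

Cross: Dd × Dd
Punnett square offspring (before lethality): 1 DD, 2 Dd, 1 dd
The DD genotype is lethal (embryos die); surviving offspring: 2 Dd, 1 dd
achondroplastic dwarf: 2 out of 3 → fraction 2/3
Expected count = 2/3 × 258 = 172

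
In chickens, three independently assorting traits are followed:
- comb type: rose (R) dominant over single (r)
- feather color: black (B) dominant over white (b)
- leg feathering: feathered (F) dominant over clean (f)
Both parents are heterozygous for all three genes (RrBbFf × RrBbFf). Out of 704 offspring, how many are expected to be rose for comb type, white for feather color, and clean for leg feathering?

Trihybrid cross: RrBbFf × RrBbFf
Each trait segregates independently with a 3:1 phenotypic ratio, so each gene contributes 3/4 (dominant) or 1/4 (recessive).
Target: rose (comb type), white (feather color), clean (leg feathering)
Probability = product of independent per-trait probabilities
= 3/4 × 1/4 × 1/4 = 3/64
Expected count = 3/64 × 704 = 33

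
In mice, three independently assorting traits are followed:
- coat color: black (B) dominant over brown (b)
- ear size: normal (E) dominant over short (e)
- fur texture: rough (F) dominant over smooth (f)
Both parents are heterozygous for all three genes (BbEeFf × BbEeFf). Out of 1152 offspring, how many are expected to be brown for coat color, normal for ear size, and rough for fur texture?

Trihybrid cross: BbEeFf × BbEeFf
Each trait segregates independently with a 3:1 phenotypic ratio, so each gene contributes 3/4 (dominant) or 1/4 (recessive).
Target: brown (coat color), normal (ear size), rough (fur texture)
Probability = product of independent per-trait probabilities
= 1/4 × 3/4 × 3/4 = 9/64
Expected count = 9/64 × 1152 = 162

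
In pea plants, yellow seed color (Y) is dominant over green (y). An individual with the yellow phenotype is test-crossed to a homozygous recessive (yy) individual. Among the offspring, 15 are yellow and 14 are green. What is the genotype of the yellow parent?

Test cross: ? × yy
Offspring: 15 yellow, 14 green — approximately 1:1.
A 1:1 ratio in a test cross indicates the unknown parent is heterozygous (Yy).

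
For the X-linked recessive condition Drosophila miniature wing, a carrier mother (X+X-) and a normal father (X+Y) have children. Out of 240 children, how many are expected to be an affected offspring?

Cross: X+X- × X+Y
Offspring: 1 X+X+, 1 X+Y, 1 X+X-, 1 X-Y
Probability of an affected offspring: 1/4
Expected count = 1/4 × 240 = 60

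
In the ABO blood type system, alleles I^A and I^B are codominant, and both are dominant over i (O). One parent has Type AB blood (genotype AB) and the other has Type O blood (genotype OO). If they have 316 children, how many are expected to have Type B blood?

Cross: AB × OO
Possible offspring genotypes: 2 AO, 2 BO
Blood type counts: 2 Type A, 2 Type B
Probability of Type B: 2/4 = 1/2
Expected count = 1/2 × 316 = 158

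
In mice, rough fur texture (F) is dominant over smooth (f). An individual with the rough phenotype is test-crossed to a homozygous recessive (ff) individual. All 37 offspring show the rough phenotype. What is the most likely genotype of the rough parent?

Test cross: ? × ff
All offspring are rough.
If the unknown parent were heterozygous (Ff), about half of 37 offspring would be smooth; none are. The unknown parent is most likely homozygous dominant (FF).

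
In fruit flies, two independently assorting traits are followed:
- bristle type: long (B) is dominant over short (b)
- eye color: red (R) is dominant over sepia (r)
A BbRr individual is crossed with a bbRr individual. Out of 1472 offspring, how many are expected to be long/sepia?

Dihybrid cross BbRr × bbRr — consider each gene separately:
bristle type: Bb × bb → 2 Bb, 2 bb → 2 B_ : 2 bb (out of 4)
eye color: Rr × Rr → 1 RR, 2 Rr, 1 rr → 3 R_ : 1 rr (out of 4)
Combine (counts out of 4 × 4 = 16): long/red (B_R_) = 2×3 = 6; long/sepia (B_rr) = 2×1 = 2; short/red (bbR_) = 2×3 = 6; short/sepia (bbrr) = 2×1 = 2
Phenotype counts (out of 16): 6 long/red, 2 long/sepia, 6 short/red, 2 short/sepia
long/sepia: 2 out of 16 → fraction 1/8
Expected count = 1/8 × 1472 = 184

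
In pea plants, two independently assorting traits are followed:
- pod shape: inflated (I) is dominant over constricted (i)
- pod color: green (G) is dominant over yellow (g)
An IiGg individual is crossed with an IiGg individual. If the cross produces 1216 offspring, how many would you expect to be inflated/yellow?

Dihybrid cross IiGg × IiGg — consider each gene separately:
pod shape: Ii × Ii → 1 II, 2 Ii, 1 ii → 3 I_ : 1 ii (out of 4)
pod color: Gg × Gg → 1 GG, 2 Gg, 1 gg → 3 G_ : 1 gg (out of 4)
Combine (counts out of 4 × 4 = 16): inflated/green (I_G_) = 3×3 = 9; inflated/yellow (I_gg) = 3×1 = 3; constricted/green (iiG_) = 1×3 = 3; constricted/yellow (iigg) = 1×1 = 1
Phenotype counts (out of 16): 9 inflated/green, 3 inflated/yellow, 3 constricted/green, 1 constricted/yellow
inflated/yellow: 3 out of 16 → fraction 3/16
Expected count = 3/16 × 1216 = 228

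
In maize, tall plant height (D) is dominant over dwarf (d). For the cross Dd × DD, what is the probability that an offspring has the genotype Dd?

Punnett square for Dd × DD:
Offspring genotypes: 2 DD, 2 Dd
Total offspring: 4
Count with target: 2
Probability: 2/4 = 1/2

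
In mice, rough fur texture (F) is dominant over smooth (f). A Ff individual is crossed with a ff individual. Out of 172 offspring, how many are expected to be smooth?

Punnett square for Ff × ff:
Offspring genotypes: 2 Ff, 2 ff
rough: 2, smooth: 2
smooth: 2 out of 4 → fraction 1/2
Expected count = 1/2 × 172 = 86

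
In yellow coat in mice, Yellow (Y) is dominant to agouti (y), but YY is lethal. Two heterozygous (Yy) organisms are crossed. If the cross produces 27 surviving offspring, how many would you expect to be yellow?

Cross: Yy × Yy
Punnett square offspring (before lethality): 1 YY, 2 Yy, 1 yy
The YY genotype is lethal (embryos die); surviving offspring: 2 Yy, 1 yy
yellow: 2 out of 3 → fraction 2/3
Expected count = 2/3 × 27 = 18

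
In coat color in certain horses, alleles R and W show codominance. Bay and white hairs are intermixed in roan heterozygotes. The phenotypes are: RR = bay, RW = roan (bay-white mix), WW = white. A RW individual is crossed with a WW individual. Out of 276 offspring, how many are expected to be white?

Punnett square for RW × WW:
Offspring genotypes: 2 RW, 2 WW
Phenotype counts: 2 roan (bay-white mix), 2 white
white: 2 out of 4 → fraction 1/2
Expected count = 1/2 × 276 = 138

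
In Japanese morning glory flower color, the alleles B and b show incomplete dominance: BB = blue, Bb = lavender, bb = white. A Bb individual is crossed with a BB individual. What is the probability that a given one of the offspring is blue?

Punnett square for Bb × BB:
Offspring genotypes: 2 BB, 2 Bb
Phenotype counts: 2 blue, 2 lavender
blue: 2 out of 4
Probability: 2/4 = 1/2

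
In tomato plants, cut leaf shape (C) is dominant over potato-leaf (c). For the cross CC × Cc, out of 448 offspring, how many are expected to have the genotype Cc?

Punnett square for CC × Cc:
Offspring genotypes: 2 CC, 2 Cc
Total offspring: 4
Count with target: 2
Probability: 2/4 = 1/2
Expected count = 1/2 × 448 = 224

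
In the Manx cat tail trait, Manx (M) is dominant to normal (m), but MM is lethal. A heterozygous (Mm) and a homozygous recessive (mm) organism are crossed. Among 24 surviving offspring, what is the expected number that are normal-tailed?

Cross: Mm × mm
Punnett square offspring (before lethality): 2 Mm, 2 mm
No MM offspring are produced in this cross.
normal-tailed: 2 out of 4 → fraction 1/2
Expected count = 1/2 × 24 = 12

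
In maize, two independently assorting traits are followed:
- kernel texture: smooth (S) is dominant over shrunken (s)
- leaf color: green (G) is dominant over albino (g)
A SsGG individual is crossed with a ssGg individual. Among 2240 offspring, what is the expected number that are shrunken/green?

Dihybrid cross SsGG × ssGg — consider each gene separately:
kernel texture: Ss × ss → 2 Ss, 2 ss → 2 S_ : 2 ss (out of 4)
leaf color: GG × Gg → 2 GG, 2 Gg → 4 G_ (out of 4)
Combine (counts out of 4 × 4 = 16): smooth/green (S_G_) = 2×4 = 8; shrunken/green (ssG_) = 2×4 = 8
Phenotype counts (out of 16): 8 smooth/green, 8 shrunken/green
shrunken/green: 8 out of 16 → fraction 1/2
Expected count = 1/2 × 2240 = 1120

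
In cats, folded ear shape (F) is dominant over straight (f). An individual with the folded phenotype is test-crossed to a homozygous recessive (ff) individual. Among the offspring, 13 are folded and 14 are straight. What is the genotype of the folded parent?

Test cross: ? × ff
Offspring: 13 folded, 14 straight — approximately 1:1.
A 1:1 ratio in a test cross indicates the unknown parent is heterozygous (Ff).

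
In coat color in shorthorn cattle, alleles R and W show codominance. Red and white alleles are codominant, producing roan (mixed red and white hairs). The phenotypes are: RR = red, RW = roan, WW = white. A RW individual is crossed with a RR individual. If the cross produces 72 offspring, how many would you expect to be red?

Punnett square for RW × RR:
Offspring genotypes: 2 RR, 2 RW
Phenotype counts: 2 red, 2 roan
red: 2 out of 4 → fraction 1/2
Expected count = 1/2 × 72 = 36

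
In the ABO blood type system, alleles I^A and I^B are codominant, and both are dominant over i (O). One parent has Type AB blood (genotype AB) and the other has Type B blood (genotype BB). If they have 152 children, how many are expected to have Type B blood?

Cross: AB × BB
Possible offspring genotypes: 2 AB, 2 BB
Blood type counts: 2 Type AB, 2 Type B
Probability of Type B: 2/4 = 1/2
Expected count = 1/2 × 152 = 76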